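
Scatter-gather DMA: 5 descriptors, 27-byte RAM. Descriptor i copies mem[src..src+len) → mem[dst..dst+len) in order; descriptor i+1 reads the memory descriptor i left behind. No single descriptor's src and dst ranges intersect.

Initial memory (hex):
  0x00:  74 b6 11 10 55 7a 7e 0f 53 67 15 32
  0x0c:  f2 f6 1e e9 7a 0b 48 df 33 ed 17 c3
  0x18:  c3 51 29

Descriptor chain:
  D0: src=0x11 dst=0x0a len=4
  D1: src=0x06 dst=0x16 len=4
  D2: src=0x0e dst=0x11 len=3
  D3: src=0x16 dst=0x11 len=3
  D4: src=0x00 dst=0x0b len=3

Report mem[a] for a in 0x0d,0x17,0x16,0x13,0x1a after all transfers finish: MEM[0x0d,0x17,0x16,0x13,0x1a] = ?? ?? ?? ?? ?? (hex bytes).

MEM[0x0d,0x17,0x16,0x13,0x1a] = 11 0f 7e 53 29

  after D0: wrote 4B at 0x0a = 0b48df33
  after D1: wrote 4B at 0x16 = 7e0f5367
  after D2: wrote 3B at 0x11 = 1ee97a
  after D3: wrote 3B at 0x11 = 7e0f53
  after D4: wrote 3B at 0x0b = 74b611
query mem[0x0d]=0x11, mem[0x17]=0x0f, mem[0x16]=0x7e, mem[0x13]=0x53, mem[0x1a]=0x29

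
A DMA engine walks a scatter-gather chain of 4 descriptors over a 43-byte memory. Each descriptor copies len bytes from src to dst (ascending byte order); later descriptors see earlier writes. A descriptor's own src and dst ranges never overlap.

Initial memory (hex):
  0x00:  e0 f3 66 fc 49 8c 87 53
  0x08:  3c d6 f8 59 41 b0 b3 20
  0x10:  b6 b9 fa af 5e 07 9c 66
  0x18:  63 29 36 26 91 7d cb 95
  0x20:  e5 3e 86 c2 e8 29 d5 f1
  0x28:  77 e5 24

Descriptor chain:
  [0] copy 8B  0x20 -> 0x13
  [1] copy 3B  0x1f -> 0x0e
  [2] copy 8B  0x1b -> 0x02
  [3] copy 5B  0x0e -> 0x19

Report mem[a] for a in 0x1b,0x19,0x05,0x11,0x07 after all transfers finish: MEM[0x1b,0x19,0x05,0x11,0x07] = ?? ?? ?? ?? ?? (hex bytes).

  after D0: wrote 8B at 0x13 = e53e86c2e829d5f1
  after D1: wrote 3B at 0x0e = 95e53e
  after D2: wrote 8B at 0x02 = 26917dcb95e53e86
  after D3: wrote 5B at 0x19 = 95e53eb9fa
query mem[0x1b]=0x3e, mem[0x19]=0x95, mem[0x05]=0xcb, mem[0x11]=0xb9, mem[0x07]=0xe5

MEM[0x1b,0x19,0x05,0x11,0x07] = 3e 95 cb b9 e5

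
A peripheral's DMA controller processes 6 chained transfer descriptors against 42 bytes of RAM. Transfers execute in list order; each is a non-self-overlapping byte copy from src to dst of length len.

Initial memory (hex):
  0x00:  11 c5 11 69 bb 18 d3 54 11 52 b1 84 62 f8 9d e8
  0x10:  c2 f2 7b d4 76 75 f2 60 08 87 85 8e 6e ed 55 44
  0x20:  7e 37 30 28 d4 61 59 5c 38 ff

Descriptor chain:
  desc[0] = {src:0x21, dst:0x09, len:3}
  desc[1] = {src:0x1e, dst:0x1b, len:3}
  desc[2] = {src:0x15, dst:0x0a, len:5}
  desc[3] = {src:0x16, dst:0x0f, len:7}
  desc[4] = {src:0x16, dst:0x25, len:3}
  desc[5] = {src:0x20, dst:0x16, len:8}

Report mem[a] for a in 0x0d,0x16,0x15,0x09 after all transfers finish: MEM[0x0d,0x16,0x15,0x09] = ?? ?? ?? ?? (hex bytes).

MEM[0x0d,0x16,0x15,0x09] = 08 7e 44 37

#0 dst[0x09+3] := {0x37,0x30,0x28}
#1 dst[0x1b+3] := {0x55,0x44,0x7e}
#2 dst[0x0a+5] := {0x75,0xf2,0x60,0x08,0x87}
#3 dst[0x0f+7] := {0xf2,0x60,0x08,0x87,0x85,0x55,0x44}
#4 dst[0x25+3] := {0xf2,0x60,0x08}
#5 dst[0x16+8] := {0x7e,0x37,0x30,0x28,0xd4,0xf2,0x60,0x08}
query mem[0x0d]=0x08, mem[0x16]=0x7e, mem[0x15]=0x44, mem[0x09]=0x37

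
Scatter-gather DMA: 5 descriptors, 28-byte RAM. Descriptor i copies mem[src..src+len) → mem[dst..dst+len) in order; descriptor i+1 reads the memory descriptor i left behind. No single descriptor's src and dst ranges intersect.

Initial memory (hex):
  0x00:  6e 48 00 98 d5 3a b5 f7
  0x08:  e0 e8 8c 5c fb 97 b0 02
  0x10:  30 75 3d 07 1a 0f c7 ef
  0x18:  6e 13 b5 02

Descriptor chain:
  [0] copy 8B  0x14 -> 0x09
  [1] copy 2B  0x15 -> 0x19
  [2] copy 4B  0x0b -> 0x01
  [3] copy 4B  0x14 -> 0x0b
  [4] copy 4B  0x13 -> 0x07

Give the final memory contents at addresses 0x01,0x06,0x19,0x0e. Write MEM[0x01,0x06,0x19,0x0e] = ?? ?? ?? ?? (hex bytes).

  after D0: wrote 8B at 0x09 = 1a0fc7ef6e13b502
  after D1: wrote 2B at 0x19 = 0fc7
  after D2: wrote 4B at 0x01 = c7ef6e13
  after D3: wrote 4B at 0x0b = 1a0fc7ef
  after D4: wrote 4B at 0x07 = 071a0fc7
query mem[0x01]=0xc7, mem[0x06]=0xb5, mem[0x19]=0x0f, mem[0x0e]=0xef

MEM[0x01,0x06,0x19,0x0e] = c7 b5 0f ef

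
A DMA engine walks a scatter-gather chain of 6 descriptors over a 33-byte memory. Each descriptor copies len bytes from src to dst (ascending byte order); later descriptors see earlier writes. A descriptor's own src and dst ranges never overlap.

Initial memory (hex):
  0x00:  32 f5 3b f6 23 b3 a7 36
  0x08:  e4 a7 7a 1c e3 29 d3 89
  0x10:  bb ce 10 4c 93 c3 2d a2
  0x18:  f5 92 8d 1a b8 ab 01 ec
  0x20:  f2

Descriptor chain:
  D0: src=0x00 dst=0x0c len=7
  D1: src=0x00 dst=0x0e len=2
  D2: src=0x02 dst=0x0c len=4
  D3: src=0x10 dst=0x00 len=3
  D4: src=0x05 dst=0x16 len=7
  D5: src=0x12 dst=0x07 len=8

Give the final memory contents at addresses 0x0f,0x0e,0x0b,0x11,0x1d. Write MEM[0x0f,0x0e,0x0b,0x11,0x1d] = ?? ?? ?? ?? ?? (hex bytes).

MEM[0x0f,0x0e,0x0b,0x11,0x1d] = b3 e4 b3 b3 ab

[0] 0x00->0x0c len=7 : 32 f5 3b f6 23 b3 a7
[1] 0x00->0x0e len=2 : 32 f5
[2] 0x02->0x0c len=4 : 3b f6 23 b3
[3] 0x10->0x00 len=3 : 23 b3 a7
[4] 0x05->0x16 len=7 : b3 a7 36 e4 a7 7a 1c
[5] 0x12->0x07 len=8 : a7 4c 93 c3 b3 a7 36 e4
query mem[0x0f]=0xb3, mem[0x0e]=0xe4, mem[0x0b]=0xb3, mem[0x11]=0xb3, mem[0x1d]=0xab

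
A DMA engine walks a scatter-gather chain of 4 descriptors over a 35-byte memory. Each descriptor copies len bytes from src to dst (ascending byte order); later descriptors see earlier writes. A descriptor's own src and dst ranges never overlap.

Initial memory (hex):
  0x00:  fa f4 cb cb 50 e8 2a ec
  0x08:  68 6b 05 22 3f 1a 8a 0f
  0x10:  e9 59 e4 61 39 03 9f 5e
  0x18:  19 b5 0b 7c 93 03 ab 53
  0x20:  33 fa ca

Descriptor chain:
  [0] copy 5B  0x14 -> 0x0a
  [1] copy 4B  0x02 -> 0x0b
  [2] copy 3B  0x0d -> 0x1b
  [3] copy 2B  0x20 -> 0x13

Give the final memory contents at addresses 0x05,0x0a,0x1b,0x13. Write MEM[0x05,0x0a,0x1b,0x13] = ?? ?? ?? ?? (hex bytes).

MEM[0x05,0x0a,0x1b,0x13] = e8 39 50 33

D0: mem[0x0a..0x0e] <- [39 03 9f 5e 19]
D1: mem[0x0b..0x0e] <- [cb cb 50 e8]
D2: mem[0x1b..0x1d] <- [50 e8 0f]
D3: mem[0x13..0x14] <- [33 fa]
query mem[0x05]=0xe8, mem[0x0a]=0x39, mem[0x1b]=0x50, mem[0x13]=0x33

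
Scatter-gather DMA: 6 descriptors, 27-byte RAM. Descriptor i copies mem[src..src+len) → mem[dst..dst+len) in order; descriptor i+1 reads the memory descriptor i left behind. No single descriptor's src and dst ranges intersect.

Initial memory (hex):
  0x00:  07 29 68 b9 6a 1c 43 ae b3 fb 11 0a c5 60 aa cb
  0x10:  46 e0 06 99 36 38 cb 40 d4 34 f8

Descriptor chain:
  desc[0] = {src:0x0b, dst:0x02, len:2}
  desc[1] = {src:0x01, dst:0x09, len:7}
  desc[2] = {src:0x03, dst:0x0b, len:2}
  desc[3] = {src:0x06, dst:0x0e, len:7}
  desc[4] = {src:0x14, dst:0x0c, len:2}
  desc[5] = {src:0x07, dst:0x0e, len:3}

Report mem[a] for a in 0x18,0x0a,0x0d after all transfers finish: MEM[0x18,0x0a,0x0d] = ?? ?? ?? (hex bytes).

MEM[0x18,0x0a,0x0d] = d4 0a 38

D0: mem[0x02..0x03] <- [0a c5]
D1: mem[0x09..0x0f] <- [29 0a c5 6a 1c 43 ae]
D2: mem[0x0b..0x0c] <- [c5 6a]
D3: mem[0x0e..0x14] <- [43 ae b3 29 0a c5 6a]
D4: mem[0x0c..0x0d] <- [6a 38]
D5: mem[0x0e..0x10] <- [ae b3 29]
query mem[0x18]=0xd4, mem[0x0a]=0x0a, mem[0x0d]=0x38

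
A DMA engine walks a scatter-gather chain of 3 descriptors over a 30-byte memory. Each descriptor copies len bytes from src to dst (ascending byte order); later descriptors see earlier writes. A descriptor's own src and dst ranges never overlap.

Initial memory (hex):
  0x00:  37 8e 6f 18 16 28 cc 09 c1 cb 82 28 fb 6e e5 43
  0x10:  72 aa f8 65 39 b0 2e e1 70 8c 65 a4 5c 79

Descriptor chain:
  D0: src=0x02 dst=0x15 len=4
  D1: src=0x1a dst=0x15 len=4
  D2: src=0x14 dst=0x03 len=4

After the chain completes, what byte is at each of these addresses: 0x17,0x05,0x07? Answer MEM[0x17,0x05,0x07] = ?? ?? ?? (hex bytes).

D0: mem[0x15..0x18] <- [6f 18 16 28]
D1: mem[0x15..0x18] <- [65 a4 5c 79]
D2: mem[0x03..0x06] <- [39 65 a4 5c]
query mem[0x17]=0x5c, mem[0x05]=0xa4, mem[0x07]=0x09

MEM[0x17,0x05,0x07] = 5c a4 09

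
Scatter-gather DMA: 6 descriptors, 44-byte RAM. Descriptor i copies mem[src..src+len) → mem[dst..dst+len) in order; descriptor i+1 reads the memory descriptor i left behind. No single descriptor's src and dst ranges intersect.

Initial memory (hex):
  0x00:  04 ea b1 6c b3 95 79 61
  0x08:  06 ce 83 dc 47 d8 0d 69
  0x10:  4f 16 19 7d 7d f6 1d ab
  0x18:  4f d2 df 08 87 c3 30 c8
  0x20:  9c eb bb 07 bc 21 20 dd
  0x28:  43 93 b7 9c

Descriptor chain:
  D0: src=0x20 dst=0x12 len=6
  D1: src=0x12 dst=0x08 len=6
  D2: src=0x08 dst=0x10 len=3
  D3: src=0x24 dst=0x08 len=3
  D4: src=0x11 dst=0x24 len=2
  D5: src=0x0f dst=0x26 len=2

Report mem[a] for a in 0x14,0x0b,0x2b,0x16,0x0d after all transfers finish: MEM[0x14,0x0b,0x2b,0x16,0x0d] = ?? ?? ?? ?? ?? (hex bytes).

MEM[0x14,0x0b,0x2b,0x16,0x0d] = bb 07 9c bc 21

D0: mem[0x12..0x17] <- [9c eb bb 07 bc 21]
D1: mem[0x08..0x0d] <- [9c eb bb 07 bc 21]
D2: mem[0x10..0x12] <- [9c eb bb]
D3: mem[0x08..0x0a] <- [bc 21 20]
D4: mem[0x24..0x25] <- [eb bb]
D5: mem[0x26..0x27] <- [69 9c]
query mem[0x14]=0xbb, mem[0x0b]=0x07, mem[0x2b]=0x9c, mem[0x16]=0xbc, mem[0x0d]=0x21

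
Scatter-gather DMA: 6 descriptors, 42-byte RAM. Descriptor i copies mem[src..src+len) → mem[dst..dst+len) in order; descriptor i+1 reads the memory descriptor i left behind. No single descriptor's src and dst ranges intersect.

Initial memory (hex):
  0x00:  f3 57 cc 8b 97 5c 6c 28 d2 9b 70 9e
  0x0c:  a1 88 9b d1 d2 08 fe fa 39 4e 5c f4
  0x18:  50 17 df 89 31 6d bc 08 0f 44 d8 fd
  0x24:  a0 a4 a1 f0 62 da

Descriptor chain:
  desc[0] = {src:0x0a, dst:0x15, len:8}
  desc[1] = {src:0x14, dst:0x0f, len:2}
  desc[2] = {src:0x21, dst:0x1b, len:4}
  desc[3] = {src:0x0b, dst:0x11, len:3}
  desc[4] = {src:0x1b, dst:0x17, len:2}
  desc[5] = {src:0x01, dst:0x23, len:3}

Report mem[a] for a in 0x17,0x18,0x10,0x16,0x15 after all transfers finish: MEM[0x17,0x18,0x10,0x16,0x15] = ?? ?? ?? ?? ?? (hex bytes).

[0] 0x0a->0x15 len=8 : 70 9e a1 88 9b d1 d2 08
[1] 0x14->0x0f len=2 : 39 70
[2] 0x21->0x1b len=4 : 44 d8 fd a0
[3] 0x0b->0x11 len=3 : 9e a1 88
[4] 0x1b->0x17 len=2 : 44 d8
[5] 0x01->0x23 len=3 : 57 cc 8b
query mem[0x17]=0x44, mem[0x18]=0xd8, mem[0x10]=0x70, mem[0x16]=0x9e, mem[0x15]=0x70

MEM[0x17,0x18,0x10,0x16,0x15] = 44 d8 70 9e 70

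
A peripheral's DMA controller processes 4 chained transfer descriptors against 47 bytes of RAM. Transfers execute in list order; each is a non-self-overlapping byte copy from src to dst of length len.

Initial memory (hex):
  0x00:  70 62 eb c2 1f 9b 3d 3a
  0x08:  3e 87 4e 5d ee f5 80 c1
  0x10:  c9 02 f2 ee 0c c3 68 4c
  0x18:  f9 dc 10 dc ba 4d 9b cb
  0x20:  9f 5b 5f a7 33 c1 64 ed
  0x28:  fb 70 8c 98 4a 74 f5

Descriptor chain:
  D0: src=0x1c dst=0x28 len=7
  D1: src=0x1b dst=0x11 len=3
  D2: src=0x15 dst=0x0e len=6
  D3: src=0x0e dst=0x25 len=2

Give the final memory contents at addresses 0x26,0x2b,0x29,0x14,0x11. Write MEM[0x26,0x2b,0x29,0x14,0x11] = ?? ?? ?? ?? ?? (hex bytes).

MEM[0x26,0x2b,0x29,0x14,0x11] = 68 cb 4d 0c f9

D0: mem[0x28..0x2e] <- [ba 4d 9b cb 9f 5b 5f]
D1: mem[0x11..0x13] <- [dc ba 4d]
D2: mem[0x0e..0x13] <- [c3 68 4c f9 dc 10]
D3: mem[0x25..0x26] <- [c3 68]
query mem[0x26]=0x68, mem[0x2b]=0xcb, mem[0x29]=0x4d, mem[0x14]=0x0c, mem[0x11]=0xf9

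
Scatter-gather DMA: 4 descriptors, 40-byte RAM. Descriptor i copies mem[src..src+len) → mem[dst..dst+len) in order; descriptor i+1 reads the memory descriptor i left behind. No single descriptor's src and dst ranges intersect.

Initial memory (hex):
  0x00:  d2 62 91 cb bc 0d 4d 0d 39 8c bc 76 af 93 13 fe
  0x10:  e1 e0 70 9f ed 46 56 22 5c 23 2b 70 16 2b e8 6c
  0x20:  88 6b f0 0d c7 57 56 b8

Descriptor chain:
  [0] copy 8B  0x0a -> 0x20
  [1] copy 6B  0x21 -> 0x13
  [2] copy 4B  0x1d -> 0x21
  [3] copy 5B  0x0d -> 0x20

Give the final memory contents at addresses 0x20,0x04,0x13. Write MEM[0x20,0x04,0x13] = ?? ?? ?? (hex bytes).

MEM[0x20,0x04,0x13] = 93 bc 76

  after D0: wrote 8B at 0x20 = bc76af9313fee1e0
  after D1: wrote 6B at 0x13 = 76af9313fee1
  after D2: wrote 4B at 0x21 = 2be86cbc
  after D3: wrote 5B at 0x20 = 9313fee1e0
query mem[0x20]=0x93, mem[0x04]=0xbc, mem[0x13]=0x76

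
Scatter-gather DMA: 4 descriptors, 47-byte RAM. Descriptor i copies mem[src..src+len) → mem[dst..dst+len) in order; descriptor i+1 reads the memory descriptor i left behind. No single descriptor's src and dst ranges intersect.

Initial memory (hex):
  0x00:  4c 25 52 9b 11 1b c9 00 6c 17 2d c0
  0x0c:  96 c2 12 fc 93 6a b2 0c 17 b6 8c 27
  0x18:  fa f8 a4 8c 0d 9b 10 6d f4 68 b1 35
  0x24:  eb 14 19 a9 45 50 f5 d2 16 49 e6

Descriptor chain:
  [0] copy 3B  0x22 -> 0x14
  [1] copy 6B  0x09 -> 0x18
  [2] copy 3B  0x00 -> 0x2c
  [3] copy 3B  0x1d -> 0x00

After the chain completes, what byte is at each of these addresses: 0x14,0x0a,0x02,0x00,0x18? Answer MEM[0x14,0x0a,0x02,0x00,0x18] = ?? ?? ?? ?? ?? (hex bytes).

#0 dst[0x14+3] := {0xb1,0x35,0xeb}
#1 dst[0x18+6] := {0x17,0x2d,0xc0,0x96,0xc2,0x12}
#2 dst[0x2c+3] := {0x4c,0x25,0x52}
#3 dst[0x00+3] := {0x12,0x10,0x6d}
query mem[0x14]=0xb1, mem[0x0a]=0x2d, mem[0x02]=0x6d, mem[0x00]=0x12, mem[0x18]=0x17

MEM[0x14,0x0a,0x02,0x00,0x18] = b1 2d 6d 12 17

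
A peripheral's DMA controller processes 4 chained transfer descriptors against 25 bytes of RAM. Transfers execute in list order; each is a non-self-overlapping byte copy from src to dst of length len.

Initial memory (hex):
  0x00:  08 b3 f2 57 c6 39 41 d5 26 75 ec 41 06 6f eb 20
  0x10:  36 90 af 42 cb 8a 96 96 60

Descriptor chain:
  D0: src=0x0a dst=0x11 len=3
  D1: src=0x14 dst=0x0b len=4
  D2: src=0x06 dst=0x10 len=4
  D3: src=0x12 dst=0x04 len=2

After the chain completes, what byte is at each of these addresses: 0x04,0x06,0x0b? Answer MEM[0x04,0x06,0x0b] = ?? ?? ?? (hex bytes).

  after D0: wrote 3B at 0x11 = ec4106
  after D1: wrote 4B at 0x0b = cb8a9696
  after D2: wrote 4B at 0x10 = 41d52675
  after D3: wrote 2B at 0x04 = 2675
query mem[0x04]=0x26, mem[0x06]=0x41, mem[0x0b]=0xcb

MEM[0x04,0x06,0x0b] = 26 41 cb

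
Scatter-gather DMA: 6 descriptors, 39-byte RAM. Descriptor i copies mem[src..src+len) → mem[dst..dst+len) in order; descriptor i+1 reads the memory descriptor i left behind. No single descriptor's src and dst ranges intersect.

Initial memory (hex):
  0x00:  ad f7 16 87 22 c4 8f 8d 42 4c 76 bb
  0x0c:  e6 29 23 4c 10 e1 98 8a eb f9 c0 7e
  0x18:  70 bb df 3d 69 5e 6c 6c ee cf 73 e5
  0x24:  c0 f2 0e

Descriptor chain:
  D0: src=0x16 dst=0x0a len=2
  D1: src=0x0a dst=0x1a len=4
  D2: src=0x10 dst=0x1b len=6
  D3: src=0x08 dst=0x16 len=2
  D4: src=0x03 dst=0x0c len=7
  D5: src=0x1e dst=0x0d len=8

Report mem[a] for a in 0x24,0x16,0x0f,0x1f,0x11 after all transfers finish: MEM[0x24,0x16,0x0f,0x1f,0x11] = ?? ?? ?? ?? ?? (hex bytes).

MEM[0x24,0x16,0x0f,0x1f,0x11] = c0 42 f9 eb 73

#0 dst[0x0a+2] := {0xc0,0x7e}
#1 dst[0x1a+4] := {0xc0,0x7e,0xe6,0x29}
#2 dst[0x1b+6] := {0x10,0xe1,0x98,0x8a,0xeb,0xf9}
#3 dst[0x16+2] := {0x42,0x4c}
#4 dst[0x0c+7] := {0x87,0x22,0xc4,0x8f,0x8d,0x42,0x4c}
#5 dst[0x0d+8] := {0x8a,0xeb,0xf9,0xcf,0x73,0xe5,0xc0,0xf2}
query mem[0x24]=0xc0, mem[0x16]=0x42, mem[0x0f]=0xf9, mem[0x1f]=0xeb, mem[0x11]=0x73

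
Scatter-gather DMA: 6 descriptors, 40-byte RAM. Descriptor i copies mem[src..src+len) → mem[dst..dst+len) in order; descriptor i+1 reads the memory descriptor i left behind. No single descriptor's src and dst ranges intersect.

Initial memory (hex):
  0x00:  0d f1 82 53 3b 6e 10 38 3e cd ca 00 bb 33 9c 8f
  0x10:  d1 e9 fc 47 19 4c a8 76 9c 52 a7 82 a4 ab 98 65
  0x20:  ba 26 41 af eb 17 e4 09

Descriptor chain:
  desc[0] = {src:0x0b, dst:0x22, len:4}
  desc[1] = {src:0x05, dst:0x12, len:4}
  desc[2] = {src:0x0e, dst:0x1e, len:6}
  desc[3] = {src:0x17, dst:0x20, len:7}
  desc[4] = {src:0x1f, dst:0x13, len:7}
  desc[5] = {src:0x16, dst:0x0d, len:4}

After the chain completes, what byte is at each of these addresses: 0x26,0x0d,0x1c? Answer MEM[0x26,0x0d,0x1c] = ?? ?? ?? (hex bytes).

MEM[0x26,0x0d,0x1c] = ab 52 a4

  after D0: wrote 4B at 0x22 = 00bb339c
  after D1: wrote 4B at 0x12 = 6e10383e
  after D2: wrote 6B at 0x1e = 9c8fd1e96e10
  after D3: wrote 7B at 0x20 = 769c52a782a4ab
  after D4: wrote 7B at 0x13 = 8f769c52a782a4
  after D5: wrote 4B at 0x0d = 52a782a4
query mem[0x26]=0xab, mem[0x0d]=0x52, mem[0x1c]=0xa4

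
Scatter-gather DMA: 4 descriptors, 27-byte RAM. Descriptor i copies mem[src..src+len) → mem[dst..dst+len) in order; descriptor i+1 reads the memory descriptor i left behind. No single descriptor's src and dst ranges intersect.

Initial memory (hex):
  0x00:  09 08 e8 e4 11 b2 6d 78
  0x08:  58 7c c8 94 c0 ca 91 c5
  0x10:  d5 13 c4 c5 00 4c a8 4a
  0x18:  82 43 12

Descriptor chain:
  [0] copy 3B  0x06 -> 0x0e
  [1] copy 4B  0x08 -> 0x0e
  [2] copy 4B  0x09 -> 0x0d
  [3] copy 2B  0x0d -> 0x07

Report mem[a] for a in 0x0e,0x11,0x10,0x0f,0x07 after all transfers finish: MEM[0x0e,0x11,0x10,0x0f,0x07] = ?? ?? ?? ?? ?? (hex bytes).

MEM[0x0e,0x11,0x10,0x0f,0x07] = c8 94 c0 94 7c

D0: mem[0x0e..0x10] <- [6d 78 58]
D1: mem[0x0e..0x11] <- [58 7c c8 94]
D2: mem[0x0d..0x10] <- [7c c8 94 c0]
D3: mem[0x07..0x08] <- [7c c8]
query mem[0x0e]=0xc8, mem[0x11]=0x94, mem[0x10]=0xc0, mem[0x0f]=0x94, mem[0x07]=0x7c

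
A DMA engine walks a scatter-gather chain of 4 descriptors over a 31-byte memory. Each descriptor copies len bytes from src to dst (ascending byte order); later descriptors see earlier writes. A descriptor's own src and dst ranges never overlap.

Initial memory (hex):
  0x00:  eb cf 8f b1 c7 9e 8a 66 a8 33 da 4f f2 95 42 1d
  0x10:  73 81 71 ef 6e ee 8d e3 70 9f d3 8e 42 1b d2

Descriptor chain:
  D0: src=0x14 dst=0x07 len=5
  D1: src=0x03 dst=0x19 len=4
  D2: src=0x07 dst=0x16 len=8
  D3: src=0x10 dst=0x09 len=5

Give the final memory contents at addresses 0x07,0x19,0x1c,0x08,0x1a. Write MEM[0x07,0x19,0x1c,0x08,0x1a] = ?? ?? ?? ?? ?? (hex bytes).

MEM[0x07,0x19,0x1c,0x08,0x1a] = 6e e3 95 ee 70

  after D0: wrote 5B at 0x07 = 6eee8de370
  after D1: wrote 4B at 0x19 = b1c79e8a
  after D2: wrote 8B at 0x16 = 6eee8de370f29542
  after D3: wrote 5B at 0x09 = 738171ef6e
query mem[0x07]=0x6e, mem[0x19]=0xe3, mem[0x1c]=0x95, mem[0x08]=0xee, mem[0x1a]=0x70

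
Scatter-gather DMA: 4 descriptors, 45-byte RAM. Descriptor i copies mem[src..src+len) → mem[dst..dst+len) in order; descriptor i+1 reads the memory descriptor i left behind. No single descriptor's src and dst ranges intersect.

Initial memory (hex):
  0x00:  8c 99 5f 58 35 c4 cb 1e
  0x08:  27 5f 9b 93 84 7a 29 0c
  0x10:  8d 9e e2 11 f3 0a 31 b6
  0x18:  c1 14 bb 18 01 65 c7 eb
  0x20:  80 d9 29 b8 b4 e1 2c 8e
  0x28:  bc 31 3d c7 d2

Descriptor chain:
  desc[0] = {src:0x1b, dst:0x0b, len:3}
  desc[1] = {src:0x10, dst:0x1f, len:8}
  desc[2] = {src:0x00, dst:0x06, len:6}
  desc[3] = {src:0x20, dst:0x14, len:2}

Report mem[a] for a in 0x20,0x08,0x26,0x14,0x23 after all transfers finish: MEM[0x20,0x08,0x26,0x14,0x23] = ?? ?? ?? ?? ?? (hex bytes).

D0: mem[0x0b..0x0d] <- [18 01 65]
D1: mem[0x1f..0x26] <- [8d 9e e2 11 f3 0a 31 b6]
D2: mem[0x06..0x0b] <- [8c 99 5f 58 35 c4]
D3: mem[0x14..0x15] <- [9e e2]
query mem[0x20]=0x9e, mem[0x08]=0x5f, mem[0x26]=0xb6, mem[0x14]=0x9e, mem[0x23]=0xf3

MEM[0x20,0x08,0x26,0x14,0x23] = 9e 5f b6 9e f3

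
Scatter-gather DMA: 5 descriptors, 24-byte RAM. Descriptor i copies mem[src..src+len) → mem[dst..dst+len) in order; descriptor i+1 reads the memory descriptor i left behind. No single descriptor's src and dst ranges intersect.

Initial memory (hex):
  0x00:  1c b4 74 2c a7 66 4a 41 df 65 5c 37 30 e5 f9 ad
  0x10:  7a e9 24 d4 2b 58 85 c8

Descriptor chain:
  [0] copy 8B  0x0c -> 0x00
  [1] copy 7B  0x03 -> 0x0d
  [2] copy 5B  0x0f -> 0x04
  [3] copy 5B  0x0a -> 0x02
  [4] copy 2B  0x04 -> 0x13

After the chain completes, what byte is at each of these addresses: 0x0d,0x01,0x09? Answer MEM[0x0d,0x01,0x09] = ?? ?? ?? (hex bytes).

D0: mem[0x00..0x07] <- [30 e5 f9 ad 7a e9 24 d4]
D1: mem[0x0d..0x13] <- [ad 7a e9 24 d4 df 65]
D2: mem[0x04..0x08] <- [e9 24 d4 df 65]
D3: mem[0x02..0x06] <- [5c 37 30 ad 7a]
D4: mem[0x13..0x14] <- [30 ad]
query mem[0x0d]=0xad, mem[0x01]=0xe5, mem[0x09]=0x65

MEM[0x0d,0x01,0x09] = ad e5 65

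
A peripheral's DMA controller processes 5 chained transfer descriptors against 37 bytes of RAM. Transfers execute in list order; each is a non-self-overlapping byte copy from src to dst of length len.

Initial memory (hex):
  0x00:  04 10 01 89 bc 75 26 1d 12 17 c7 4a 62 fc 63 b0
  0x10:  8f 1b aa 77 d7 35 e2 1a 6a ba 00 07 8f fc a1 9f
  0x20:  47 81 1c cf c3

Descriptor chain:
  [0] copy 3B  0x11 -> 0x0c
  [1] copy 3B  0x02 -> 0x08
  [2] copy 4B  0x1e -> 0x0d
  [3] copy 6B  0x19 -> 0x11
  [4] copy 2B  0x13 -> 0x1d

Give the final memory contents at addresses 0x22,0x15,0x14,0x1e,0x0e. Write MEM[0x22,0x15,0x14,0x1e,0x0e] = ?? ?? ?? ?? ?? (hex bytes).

[0] 0x11->0x0c len=3 : 1b aa 77
[1] 0x02->0x08 len=3 : 01 89 bc
[2] 0x1e->0x0d len=4 : a1 9f 47 81
[3] 0x19->0x11 len=6 : ba 00 07 8f fc a1
[4] 0x13->0x1d len=2 : 07 8f
query mem[0x22]=0x1c, mem[0x15]=0xfc, mem[0x14]=0x8f, mem[0x1e]=0x8f, mem[0x0e]=0x9f

MEM[0x22,0x15,0x14,0x1e,0x0e] = 1c fc 8f 8f 9f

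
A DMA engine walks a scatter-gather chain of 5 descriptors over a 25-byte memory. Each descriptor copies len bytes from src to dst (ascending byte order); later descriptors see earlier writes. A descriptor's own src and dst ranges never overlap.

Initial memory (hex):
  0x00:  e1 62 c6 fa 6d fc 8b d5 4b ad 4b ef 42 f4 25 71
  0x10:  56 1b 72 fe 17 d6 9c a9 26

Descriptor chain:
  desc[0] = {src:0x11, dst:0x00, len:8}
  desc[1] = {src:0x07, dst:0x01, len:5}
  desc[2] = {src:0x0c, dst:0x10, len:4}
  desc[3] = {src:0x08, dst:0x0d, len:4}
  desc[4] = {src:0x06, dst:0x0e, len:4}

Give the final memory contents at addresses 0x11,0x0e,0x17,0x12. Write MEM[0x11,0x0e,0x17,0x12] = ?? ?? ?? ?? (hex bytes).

MEM[0x11,0x0e,0x17,0x12] = ad a9 a9 25

#0 dst[0x00+8] := {0x1b,0x72,0xfe,0x17,0xd6,0x9c,0xa9,0x26}
#1 dst[0x01+5] := {0x26,0x4b,0xad,0x4b,0xef}
#2 dst[0x10+4] := {0x42,0xf4,0x25,0x71}
#3 dst[0x0d+4] := {0x4b,0xad,0x4b,0xef}
#4 dst[0x0e+4] := {0xa9,0x26,0x4b,0xad}
query mem[0x11]=0xad, mem[0x0e]=0xa9, mem[0x17]=0xa9, mem[0x12]=0x25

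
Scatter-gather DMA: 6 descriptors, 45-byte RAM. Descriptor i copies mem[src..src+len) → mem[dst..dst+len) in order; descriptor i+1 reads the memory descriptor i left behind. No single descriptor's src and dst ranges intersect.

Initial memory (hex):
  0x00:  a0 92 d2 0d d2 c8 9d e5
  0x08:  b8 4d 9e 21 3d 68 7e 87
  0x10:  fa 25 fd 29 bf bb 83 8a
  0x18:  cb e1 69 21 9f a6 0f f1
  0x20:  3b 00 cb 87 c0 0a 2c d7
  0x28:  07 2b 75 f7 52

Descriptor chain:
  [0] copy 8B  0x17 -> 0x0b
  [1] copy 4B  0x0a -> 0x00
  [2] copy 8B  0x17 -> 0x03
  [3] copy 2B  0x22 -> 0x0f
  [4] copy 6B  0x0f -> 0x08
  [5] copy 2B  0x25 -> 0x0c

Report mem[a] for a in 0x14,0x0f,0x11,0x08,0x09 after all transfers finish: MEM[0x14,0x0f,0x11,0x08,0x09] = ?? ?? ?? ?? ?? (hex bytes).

[0] 0x17->0x0b len=8 : 8a cb e1 69 21 9f a6 0f
[1] 0x0a->0x00 len=4 : 9e 8a cb e1
[2] 0x17->0x03 len=8 : 8a cb e1 69 21 9f a6 0f
[3] 0x22->0x0f len=2 : cb 87
[4] 0x0f->0x08 len=6 : cb 87 a6 0f 29 bf
[5] 0x25->0x0c len=2 : 0a 2c
query mem[0x14]=0xbf, mem[0x0f]=0xcb, mem[0x11]=0xa6, mem[0x08]=0xcb, mem[0x09]=0x87

MEM[0x14,0x0f,0x11,0x08,0x09] = bf cb a6 cb 87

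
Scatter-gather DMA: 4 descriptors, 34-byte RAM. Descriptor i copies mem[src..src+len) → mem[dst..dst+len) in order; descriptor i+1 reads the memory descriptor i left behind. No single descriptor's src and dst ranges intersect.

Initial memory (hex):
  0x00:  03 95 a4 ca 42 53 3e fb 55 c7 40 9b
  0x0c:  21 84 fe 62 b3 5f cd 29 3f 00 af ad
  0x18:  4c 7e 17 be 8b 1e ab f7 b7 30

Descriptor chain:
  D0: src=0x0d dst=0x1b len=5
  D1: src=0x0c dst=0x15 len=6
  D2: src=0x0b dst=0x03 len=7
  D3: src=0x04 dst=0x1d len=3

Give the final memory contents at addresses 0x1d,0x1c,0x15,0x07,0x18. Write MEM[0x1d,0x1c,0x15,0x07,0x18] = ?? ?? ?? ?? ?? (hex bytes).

MEM[0x1d,0x1c,0x15,0x07,0x18] = 21 fe 21 62 62

D0: mem[0x1b..0x1f] <- [84 fe 62 b3 5f]
D1: mem[0x15..0x1a] <- [21 84 fe 62 b3 5f]
D2: mem[0x03..0x09] <- [9b 21 84 fe 62 b3 5f]
D3: mem[0x1d..0x1f] <- [21 84 fe]
query mem[0x1d]=0x21, mem[0x1c]=0xfe, mem[0x15]=0x21, mem[0x07]=0x62, mem[0x18]=0x62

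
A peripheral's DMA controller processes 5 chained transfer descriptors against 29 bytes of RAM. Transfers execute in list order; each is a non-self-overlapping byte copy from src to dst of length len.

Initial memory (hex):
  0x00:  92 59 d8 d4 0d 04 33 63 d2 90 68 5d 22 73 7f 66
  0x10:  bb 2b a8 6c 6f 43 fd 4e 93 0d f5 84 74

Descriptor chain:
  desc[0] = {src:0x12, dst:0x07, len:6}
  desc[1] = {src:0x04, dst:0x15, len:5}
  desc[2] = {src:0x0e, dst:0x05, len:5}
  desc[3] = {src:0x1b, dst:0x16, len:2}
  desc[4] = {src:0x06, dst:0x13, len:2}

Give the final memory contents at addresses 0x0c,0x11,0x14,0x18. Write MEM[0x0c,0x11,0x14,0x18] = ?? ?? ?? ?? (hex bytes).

  after D0: wrote 6B at 0x07 = a86c6f43fd4e
  after D1: wrote 5B at 0x15 = 0d0433a86c
  after D2: wrote 5B at 0x05 = 7f66bb2ba8
  after D3: wrote 2B at 0x16 = 8474
  after D4: wrote 2B at 0x13 = 66bb
query mem[0x0c]=0x4e, mem[0x11]=0x2b, mem[0x14]=0xbb, mem[0x18]=0xa8

MEM[0x0c,0x11,0x14,0x18] = 4e 2b bb a8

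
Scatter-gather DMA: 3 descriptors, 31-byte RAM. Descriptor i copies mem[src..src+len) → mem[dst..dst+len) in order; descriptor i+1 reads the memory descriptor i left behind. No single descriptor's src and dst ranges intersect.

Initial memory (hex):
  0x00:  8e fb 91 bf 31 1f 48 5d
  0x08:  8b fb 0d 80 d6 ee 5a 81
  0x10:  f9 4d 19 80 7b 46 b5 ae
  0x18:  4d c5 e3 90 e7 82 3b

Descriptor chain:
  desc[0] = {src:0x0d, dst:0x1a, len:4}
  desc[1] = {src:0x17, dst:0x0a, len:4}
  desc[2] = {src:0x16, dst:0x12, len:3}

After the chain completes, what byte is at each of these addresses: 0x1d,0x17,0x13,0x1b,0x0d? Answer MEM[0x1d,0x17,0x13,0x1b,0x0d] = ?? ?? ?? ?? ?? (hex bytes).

MEM[0x1d,0x17,0x13,0x1b,0x0d] = f9 ae ae 5a ee

  after D0: wrote 4B at 0x1a = ee5a81f9
  after D1: wrote 4B at 0x0a = ae4dc5ee
  after D2: wrote 3B at 0x12 = b5ae4d
query mem[0x1d]=0xf9, mem[0x17]=0xae, mem[0x13]=0xae, mem[0x1b]=0x5a, mem[0x0d]=0xee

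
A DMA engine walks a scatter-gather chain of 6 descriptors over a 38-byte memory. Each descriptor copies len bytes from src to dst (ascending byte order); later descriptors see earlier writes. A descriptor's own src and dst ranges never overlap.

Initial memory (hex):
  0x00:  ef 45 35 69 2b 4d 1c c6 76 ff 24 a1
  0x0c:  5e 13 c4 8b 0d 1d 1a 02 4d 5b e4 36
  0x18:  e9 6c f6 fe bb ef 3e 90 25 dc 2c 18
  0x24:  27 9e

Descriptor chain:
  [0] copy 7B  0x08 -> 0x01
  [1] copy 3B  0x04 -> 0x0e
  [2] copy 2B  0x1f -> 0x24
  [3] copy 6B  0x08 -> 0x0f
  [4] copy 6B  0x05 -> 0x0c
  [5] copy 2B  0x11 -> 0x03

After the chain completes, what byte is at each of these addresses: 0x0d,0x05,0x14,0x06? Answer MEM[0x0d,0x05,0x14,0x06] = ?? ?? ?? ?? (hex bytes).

MEM[0x0d,0x05,0x14,0x06] = 13 5e 13 13

#0 dst[0x01+7] := {0x76,0xff,0x24,0xa1,0x5e,0x13,0xc4}
#1 dst[0x0e+3] := {0xa1,0x5e,0x13}
#2 dst[0x24+2] := {0x90,0x25}
#3 dst[0x0f+6] := {0x76,0xff,0x24,0xa1,0x5e,0x13}
#4 dst[0x0c+6] := {0x5e,0x13,0xc4,0x76,0xff,0x24}
#5 dst[0x03+2] := {0x24,0xa1}
query mem[0x0d]=0x13, mem[0x05]=0x5e, mem[0x14]=0x13, mem[0x06]=0x13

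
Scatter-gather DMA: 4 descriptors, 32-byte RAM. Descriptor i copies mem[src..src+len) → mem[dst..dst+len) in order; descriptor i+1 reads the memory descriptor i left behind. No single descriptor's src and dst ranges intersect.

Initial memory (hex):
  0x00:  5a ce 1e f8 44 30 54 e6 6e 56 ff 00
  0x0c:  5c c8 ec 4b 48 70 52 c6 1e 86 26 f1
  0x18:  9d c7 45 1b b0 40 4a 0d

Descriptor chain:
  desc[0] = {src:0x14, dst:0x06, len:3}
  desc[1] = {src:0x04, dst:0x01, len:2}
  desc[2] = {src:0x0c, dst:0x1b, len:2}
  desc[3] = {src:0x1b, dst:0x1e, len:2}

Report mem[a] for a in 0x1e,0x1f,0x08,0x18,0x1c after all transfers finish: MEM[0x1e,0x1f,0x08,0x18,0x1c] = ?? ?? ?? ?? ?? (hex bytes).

MEM[0x1e,0x1f,0x08,0x18,0x1c] = 5c c8 26 9d c8

D0: mem[0x06..0x08] <- [1e 86 26]
D1: mem[0x01..0x02] <- [44 30]
D2: mem[0x1b..0x1c] <- [5c c8]
D3: mem[0x1e..0x1f] <- [5c c8]
query mem[0x1e]=0x5c, mem[0x1f]=0xc8, mem[0x08]=0x26, mem[0x18]=0x9d, mem[0x1c]=0xc8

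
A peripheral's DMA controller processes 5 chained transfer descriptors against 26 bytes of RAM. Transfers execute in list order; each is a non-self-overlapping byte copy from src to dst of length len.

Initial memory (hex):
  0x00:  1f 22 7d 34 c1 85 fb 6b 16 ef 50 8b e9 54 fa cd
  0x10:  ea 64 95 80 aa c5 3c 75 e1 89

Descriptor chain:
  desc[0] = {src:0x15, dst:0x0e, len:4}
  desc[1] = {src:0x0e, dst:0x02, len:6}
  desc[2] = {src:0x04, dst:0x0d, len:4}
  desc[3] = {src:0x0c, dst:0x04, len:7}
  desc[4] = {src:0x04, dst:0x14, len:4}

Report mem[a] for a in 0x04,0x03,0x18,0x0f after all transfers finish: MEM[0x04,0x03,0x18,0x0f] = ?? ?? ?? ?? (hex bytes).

[0] 0x15->0x0e len=4 : c5 3c 75 e1
[1] 0x0e->0x02 len=6 : c5 3c 75 e1 95 80
[2] 0x04->0x0d len=4 : 75 e1 95 80
[3] 0x0c->0x04 len=7 : e9 75 e1 95 80 e1 95
[4] 0x04->0x14 len=4 : e9 75 e1 95
query mem[0x04]=0xe9, mem[0x03]=0x3c, mem[0x18]=0xe1, mem[0x0f]=0x95

MEM[0x04,0x03,0x18,0x0f] = e9 3c e1 95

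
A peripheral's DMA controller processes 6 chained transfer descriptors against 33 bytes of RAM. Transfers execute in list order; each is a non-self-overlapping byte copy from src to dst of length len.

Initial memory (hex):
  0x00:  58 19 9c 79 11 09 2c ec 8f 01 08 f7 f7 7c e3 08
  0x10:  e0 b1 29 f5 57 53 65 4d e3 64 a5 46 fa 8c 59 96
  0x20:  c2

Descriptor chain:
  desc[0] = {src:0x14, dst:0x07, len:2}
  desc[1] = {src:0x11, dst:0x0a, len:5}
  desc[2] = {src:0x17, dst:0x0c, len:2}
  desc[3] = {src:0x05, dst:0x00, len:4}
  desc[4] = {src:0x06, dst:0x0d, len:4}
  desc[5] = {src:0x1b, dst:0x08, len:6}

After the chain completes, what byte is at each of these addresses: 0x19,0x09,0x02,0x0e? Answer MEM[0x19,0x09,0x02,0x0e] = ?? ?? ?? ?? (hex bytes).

[0] 0x14->0x07 len=2 : 57 53
[1] 0x11->0x0a len=5 : b1 29 f5 57 53
[2] 0x17->0x0c len=2 : 4d e3
[3] 0x05->0x00 len=4 : 09 2c 57 53
[4] 0x06->0x0d len=4 : 2c 57 53 01
[5] 0x1b->0x08 len=6 : 46 fa 8c 59 96 c2
query mem[0x19]=0x64, mem[0x09]=0xfa, mem[0x02]=0x57, mem[0x0e]=0x57

MEM[0x19,0x09,0x02,0x0e] = 64 fa 57 57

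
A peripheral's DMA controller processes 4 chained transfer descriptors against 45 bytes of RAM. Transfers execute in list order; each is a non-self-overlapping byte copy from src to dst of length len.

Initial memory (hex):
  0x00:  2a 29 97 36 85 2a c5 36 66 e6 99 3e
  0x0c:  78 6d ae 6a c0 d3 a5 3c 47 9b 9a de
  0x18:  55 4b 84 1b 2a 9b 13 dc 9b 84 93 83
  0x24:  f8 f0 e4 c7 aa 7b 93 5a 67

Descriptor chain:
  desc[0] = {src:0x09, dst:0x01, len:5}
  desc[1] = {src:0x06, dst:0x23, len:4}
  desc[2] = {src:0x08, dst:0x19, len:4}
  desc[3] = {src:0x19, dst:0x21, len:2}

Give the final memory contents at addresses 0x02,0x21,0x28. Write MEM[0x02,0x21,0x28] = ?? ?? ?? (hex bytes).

#0 dst[0x01+5] := {0xe6,0x99,0x3e,0x78,0x6d}
#1 dst[0x23+4] := {0xc5,0x36,0x66,0xe6}
#2 dst[0x19+4] := {0x66,0xe6,0x99,0x3e}
#3 dst[0x21+2] := {0x66,0xe6}
query mem[0x02]=0x99, mem[0x21]=0x66, mem[0x28]=0xaa

MEM[0x02,0x21,0x28] = 99 66 aa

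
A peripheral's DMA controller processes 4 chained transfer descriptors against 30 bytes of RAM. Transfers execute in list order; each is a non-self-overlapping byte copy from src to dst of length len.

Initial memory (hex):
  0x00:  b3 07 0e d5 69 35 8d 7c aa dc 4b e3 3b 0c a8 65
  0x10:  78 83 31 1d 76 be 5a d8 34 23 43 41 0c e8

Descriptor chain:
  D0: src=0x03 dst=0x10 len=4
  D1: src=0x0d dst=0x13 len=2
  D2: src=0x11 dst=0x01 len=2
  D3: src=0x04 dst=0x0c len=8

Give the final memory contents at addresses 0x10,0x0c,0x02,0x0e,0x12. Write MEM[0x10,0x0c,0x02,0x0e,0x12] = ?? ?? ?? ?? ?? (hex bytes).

MEM[0x10,0x0c,0x02,0x0e,0x12] = aa 69 35 8d 4b

  after D0: wrote 4B at 0x10 = d569358d
  after D1: wrote 2B at 0x13 = 0ca8
  after D2: wrote 2B at 0x01 = 6935
  after D3: wrote 8B at 0x0c = 69358d7caadc4be3
query mem[0x10]=0xaa, mem[0x0c]=0x69, mem[0x02]=0x35, mem[0x0e]=0x8d, mem[0x12]=0x4b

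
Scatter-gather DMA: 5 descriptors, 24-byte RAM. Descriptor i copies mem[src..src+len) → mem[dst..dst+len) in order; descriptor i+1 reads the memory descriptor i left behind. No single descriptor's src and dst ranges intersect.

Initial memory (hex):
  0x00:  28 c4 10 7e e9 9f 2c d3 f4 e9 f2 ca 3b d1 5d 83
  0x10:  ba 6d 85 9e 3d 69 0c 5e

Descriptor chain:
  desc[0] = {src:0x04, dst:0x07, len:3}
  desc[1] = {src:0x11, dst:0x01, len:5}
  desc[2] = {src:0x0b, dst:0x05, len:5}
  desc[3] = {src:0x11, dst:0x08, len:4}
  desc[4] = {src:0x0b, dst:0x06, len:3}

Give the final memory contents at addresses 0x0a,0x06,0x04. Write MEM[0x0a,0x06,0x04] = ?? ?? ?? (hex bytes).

MEM[0x0a,0x06,0x04] = 9e 3d 3d

D0: mem[0x07..0x09] <- [e9 9f 2c]
D1: mem[0x01..0x05] <- [6d 85 9e 3d 69]
D2: mem[0x05..0x09] <- [ca 3b d1 5d 83]
D3: mem[0x08..0x0b] <- [6d 85 9e 3d]
D4: mem[0x06..0x08] <- [3d 3b d1]
query mem[0x0a]=0x9e, mem[0x06]=0x3d, mem[0x04]=0x3d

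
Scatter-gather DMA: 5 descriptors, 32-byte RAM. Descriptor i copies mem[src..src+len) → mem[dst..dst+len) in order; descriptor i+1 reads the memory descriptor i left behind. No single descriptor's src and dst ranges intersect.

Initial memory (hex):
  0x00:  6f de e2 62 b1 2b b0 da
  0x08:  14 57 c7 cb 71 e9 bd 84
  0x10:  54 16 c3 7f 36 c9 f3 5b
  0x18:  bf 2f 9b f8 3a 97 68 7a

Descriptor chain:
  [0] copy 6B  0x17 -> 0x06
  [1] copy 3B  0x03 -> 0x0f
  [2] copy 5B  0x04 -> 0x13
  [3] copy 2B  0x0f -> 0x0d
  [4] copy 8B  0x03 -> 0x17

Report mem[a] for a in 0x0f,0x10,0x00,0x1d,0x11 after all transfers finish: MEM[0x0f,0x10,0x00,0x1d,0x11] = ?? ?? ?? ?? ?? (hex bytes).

[0] 0x17->0x06 len=6 : 5b bf 2f 9b f8 3a
[1] 0x03->0x0f len=3 : 62 b1 2b
[2] 0x04->0x13 len=5 : b1 2b 5b bf 2f
[3] 0x0f->0x0d len=2 : 62 b1
[4] 0x03->0x17 len=8 : 62 b1 2b 5b bf 2f 9b f8
query mem[0x0f]=0x62, mem[0x10]=0xb1, mem[0x00]=0x6f, mem[0x1d]=0x9b, mem[0x11]=0x2b

MEM[0x0f,0x10,0x00,0x1d,0x11] = 62 b1 6f 9b 2b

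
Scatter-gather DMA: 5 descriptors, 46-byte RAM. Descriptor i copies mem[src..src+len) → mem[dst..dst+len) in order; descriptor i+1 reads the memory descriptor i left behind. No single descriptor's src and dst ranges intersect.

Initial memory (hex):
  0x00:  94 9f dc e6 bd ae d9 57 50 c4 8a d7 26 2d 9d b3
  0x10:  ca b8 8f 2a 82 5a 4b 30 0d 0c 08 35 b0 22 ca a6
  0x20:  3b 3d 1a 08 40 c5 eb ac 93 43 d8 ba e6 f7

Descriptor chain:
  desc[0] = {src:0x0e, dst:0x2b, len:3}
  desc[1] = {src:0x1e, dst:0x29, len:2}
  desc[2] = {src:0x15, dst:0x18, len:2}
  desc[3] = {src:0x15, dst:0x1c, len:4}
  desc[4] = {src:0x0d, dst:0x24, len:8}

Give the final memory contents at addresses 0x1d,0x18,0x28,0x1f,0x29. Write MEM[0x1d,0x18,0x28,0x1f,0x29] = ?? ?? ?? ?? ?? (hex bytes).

[0] 0x0e->0x2b len=3 : 9d b3 ca
[1] 0x1e->0x29 len=2 : ca a6
[2] 0x15->0x18 len=2 : 5a 4b
[3] 0x15->0x1c len=4 : 5a 4b 30 5a
[4] 0x0d->0x24 len=8 : 2d 9d b3 ca b8 8f 2a 82
query mem[0x1d]=0x4b, mem[0x18]=0x5a, mem[0x28]=0xb8, mem[0x1f]=0x5a, mem[0x29]=0x8f

MEM[0x1d,0x18,0x28,0x1f,0x29] = 4b 5a b8 5a 8f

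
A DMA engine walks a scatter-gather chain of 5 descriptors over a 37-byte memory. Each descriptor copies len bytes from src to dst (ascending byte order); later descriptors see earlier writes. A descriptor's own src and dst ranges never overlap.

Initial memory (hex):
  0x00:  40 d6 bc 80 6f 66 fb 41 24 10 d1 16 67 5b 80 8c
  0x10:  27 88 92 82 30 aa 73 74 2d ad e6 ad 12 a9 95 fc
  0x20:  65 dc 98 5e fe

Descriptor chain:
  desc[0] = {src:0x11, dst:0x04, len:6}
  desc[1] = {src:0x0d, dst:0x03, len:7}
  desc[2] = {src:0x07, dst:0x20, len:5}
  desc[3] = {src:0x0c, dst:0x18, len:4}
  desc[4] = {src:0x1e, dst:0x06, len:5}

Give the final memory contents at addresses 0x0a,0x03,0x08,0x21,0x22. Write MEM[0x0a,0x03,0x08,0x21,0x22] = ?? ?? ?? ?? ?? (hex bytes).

D0: mem[0x04..0x09] <- [88 92 82 30 aa 73]
D1: mem[0x03..0x09] <- [5b 80 8c 27 88 92 82]
D2: mem[0x20..0x24] <- [88 92 82 d1 16]
D3: mem[0x18..0x1b] <- [67 5b 80 8c]
D4: mem[0x06..0x0a] <- [95 fc 88 92 82]
query mem[0x0a]=0x82, mem[0x03]=0x5b, mem[0x08]=0x88, mem[0x21]=0x92, mem[0x22]=0x82

MEM[0x0a,0x03,0x08,0x21,0x22] = 82 5b 88 92 82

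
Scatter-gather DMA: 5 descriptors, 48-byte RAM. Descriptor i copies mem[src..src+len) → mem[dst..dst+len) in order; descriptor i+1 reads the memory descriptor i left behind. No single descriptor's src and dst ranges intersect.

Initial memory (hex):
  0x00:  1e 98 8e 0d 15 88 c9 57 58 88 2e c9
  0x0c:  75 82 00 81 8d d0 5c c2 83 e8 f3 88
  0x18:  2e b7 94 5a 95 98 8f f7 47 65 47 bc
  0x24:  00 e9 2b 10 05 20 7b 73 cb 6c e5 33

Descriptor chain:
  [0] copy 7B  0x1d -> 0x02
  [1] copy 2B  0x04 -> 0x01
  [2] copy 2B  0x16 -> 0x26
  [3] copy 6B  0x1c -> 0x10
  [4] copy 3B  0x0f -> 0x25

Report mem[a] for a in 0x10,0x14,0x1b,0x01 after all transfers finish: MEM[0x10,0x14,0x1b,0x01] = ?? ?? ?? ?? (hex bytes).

[0] 0x1d->0x02 len=7 : 98 8f f7 47 65 47 bc
[1] 0x04->0x01 len=2 : f7 47
[2] 0x16->0x26 len=2 : f3 88
[3] 0x1c->0x10 len=6 : 95 98 8f f7 47 65
[4] 0x0f->0x25 len=3 : 81 95 98
query mem[0x10]=0x95, mem[0x14]=0x47, mem[0x1b]=0x5a, mem[0x01]=0xf7

MEM[0x10,0x14,0x1b,0x01] = 95 47 5a f7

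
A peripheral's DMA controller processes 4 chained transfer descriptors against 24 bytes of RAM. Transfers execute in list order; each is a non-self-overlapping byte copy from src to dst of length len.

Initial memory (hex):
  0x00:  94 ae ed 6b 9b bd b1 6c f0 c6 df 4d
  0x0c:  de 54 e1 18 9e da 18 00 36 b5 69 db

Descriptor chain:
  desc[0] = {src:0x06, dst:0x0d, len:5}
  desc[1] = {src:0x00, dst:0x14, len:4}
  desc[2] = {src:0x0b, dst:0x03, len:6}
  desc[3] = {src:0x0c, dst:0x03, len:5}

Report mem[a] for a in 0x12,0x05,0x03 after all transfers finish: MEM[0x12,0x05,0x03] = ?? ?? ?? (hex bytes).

D0: mem[0x0d..0x11] <- [b1 6c f0 c6 df]
D1: mem[0x14..0x17] <- [94 ae ed 6b]
D2: mem[0x03..0x08] <- [4d de b1 6c f0 c6]
D3: mem[0x03..0x07] <- [de b1 6c f0 c6]
query mem[0x12]=0x18, mem[0x05]=0x6c, mem[0x03]=0xde

MEM[0x12,0x05,0x03] = 18 6c de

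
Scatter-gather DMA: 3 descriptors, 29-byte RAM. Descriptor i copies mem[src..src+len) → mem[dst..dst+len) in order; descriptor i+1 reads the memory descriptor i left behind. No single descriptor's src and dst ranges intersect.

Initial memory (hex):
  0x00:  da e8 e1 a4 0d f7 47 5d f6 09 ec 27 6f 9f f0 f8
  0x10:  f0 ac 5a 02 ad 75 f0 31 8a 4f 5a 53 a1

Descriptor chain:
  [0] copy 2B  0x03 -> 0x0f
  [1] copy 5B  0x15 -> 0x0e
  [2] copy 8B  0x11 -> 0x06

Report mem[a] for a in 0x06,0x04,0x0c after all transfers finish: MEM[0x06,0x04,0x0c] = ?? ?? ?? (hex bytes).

  after D0: wrote 2B at 0x0f = a40d
  after D1: wrote 5B at 0x0e = 75f0318a4f
  after D2: wrote 8B at 0x06 = 8a4f02ad75f0318a
query mem[0x06]=0x8a, mem[0x04]=0x0d, mem[0x0c]=0x31

MEM[0x06,0x04,0x0c] = 8a 0d 31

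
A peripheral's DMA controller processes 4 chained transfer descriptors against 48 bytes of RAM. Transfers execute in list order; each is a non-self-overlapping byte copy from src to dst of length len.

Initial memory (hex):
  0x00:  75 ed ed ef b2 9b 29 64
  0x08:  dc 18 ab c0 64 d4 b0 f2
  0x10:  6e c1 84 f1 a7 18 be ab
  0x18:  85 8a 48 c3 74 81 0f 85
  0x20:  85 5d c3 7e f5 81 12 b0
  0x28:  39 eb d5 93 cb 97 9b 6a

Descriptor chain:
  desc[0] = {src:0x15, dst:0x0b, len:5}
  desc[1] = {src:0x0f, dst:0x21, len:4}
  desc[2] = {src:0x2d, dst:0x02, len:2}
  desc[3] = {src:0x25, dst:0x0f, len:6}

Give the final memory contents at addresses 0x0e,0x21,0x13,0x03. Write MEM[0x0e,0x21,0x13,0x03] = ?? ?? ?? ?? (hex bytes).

  after D0: wrote 5B at 0x0b = 18beab858a
  after D1: wrote 4B at 0x21 = 8a6ec184
  after D2: wrote 2B at 0x02 = 979b
  after D3: wrote 6B at 0x0f = 8112b039ebd5
query mem[0x0e]=0x85, mem[0x21]=0x8a, mem[0x13]=0xeb, mem[0x03]=0x9b

MEM[0x0e,0x21,0x13,0x03] = 85 8a eb 9b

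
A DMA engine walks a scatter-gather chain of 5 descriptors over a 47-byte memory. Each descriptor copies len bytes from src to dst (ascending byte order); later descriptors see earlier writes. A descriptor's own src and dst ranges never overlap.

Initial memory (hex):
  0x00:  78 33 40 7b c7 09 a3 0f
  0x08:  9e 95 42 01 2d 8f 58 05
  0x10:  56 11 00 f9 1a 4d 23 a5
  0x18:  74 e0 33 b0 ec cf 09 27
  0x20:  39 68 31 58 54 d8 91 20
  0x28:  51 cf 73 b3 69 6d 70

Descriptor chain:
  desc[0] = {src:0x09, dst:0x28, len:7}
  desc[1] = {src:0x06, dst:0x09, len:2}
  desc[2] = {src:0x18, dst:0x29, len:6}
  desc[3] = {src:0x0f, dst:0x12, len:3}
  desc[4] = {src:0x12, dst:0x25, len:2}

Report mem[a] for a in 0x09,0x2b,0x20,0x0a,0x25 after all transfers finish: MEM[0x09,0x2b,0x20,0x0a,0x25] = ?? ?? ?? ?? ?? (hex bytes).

MEM[0x09,0x2b,0x20,0x0a,0x25] = a3 33 39 0f 05

#0 dst[0x28+7] := {0x95,0x42,0x01,0x2d,0x8f,0x58,0x05}
#1 dst[0x09+2] := {0xa3,0x0f}
#2 dst[0x29+6] := {0x74,0xe0,0x33,0xb0,0xec,0xcf}
#3 dst[0x12+3] := {0x05,0x56,0x11}
#4 dst[0x25+2] := {0x05,0x56}
query mem[0x09]=0xa3, mem[0x2b]=0x33, mem[0x20]=0x39, mem[0x0a]=0x0f, mem[0x25]=0x05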